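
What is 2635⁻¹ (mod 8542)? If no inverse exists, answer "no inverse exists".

Run Euclid on (8542, 2635):
8542 = 3·2635 + 637
2635 = 4·637 + 87
637 = 7·87 + 28
87 = 3·28 + 3
28 = 9·3 + 1
3 = 3·1 + 0
gcd = 1, so the inverse exists. Back-substitute:
1 = 28 − 9·3
1 = −9·87 + 28·28
1 = 28·637 − 205·87
1 = −205·2635 + 848·637
1 = 848·8542 − 2749·2635
Hence 2635⁻¹ ≡ -2749 ≡ 5793 (mod 8542).

5793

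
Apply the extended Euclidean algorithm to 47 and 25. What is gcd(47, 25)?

Repeated division:
47 = 1·25 + 22
25 = 1·22 + 3
22 = 7·3 + 1
3 = 3·1 + 0
gcd(47, 25) = 1.
Back-substituting:
1 = 22 − 7·3
1 = −7·25 + 8·22
1 = 8·47 − 15·25
So 1 = (8)·47 + (-15)·25.

1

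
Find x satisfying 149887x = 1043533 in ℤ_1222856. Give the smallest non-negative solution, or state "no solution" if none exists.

First find gcd(149887, 1222856):
1222856 = 8*149887 + 23760
149887 = 6*23760 + 7327
23760 = 3*7327 + 1779
7327 = 4*1779 + 211
1779 = 8*211 + 91
211 = 2*91 + 29
91 = 3*29 + 4
29 = 7*4 + 1
4 = 4*1 + 0
gcd = 1, so a unique solution mod 1222856 exists.
Back-substitute for the Bézout coefficients:
1 = 29 − 7·4
1 = −7·91 + 22·29
1 = 22·211 − 51·91
1 = −51·1779 + 430·211
1 = 430·7327 − 1771·1779
1 = −1771·23760 + 5743·7327
1 = 5743·149887 − 36229·23760
1 = −36229·1222856 + 295575·149887
So 149887·(295575) ≡ 1 (mod 1222856), giving 149887⁻¹ ≡ 295575.
x ≡ 149887⁻¹·1043533 ≡ 295575·1043533 ≡ 74739 (mod 1222856).

74739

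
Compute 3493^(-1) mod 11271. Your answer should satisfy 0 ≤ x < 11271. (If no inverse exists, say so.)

gcd(11271, 3493) by repeated division:
11271 = 3·3493 + 792
3493 = 4·792 + 325
792 = 2·325 + 142
325 = 2·142 + 41
142 = 3·41 + 19
41 = 2·19 + 3
19 = 6·3 + 1
3 = 3·1 + 0
The gcd is 1. Working backward:
1 = 19 − 6·3
1 = −6·41 + 13·19
1 = 13·142 − 45·41
1 = −45·325 + 103·142
1 = 103·792 − 251·325
1 = −251·3493 + 1107·792
1 = 1107·11271 − 3572·3493
So 3493·(-3572) ≡ 1 (mod 11271), and -3572 ≡ 7699 (mod 11271).

7699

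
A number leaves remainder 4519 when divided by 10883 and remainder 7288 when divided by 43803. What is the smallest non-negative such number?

135008134

Write x = 4519 + 10883·k. Then 10883·k ≡ 7288 − 4519 ≡ 2769 (mod 43803).
Need 10883⁻¹ mod 43803. Extended Euclid on (43803, 10883):
43803 = 4*10883 + 271
10883 = 40*271 + 43
271 = 6*43 + 13
43 = 3*13 + 4
13 = 3*4 + 1
4 = 4*1 + 0
Back-substitute:
1 = 13 − 3·4
1 = −3·43 + 10·13
1 = 10·271 − 63·43
1 = −63·10883 + 2530·271
1 = 2530·43803 − 10183·10883
10883⁻¹ ≡ 33620 (mod 43803), so k ≡ 33620·2769 ≡ 12405 (mod 43803).
x = 4519 + 10883·12405 = 135008134.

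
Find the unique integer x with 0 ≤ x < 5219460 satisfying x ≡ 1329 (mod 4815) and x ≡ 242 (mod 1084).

Write x = 1329 + 4815·k. Then 4815·k ≡ 242 − 1329 ≡ 1081 (mod 1084).
Need 4815⁻¹ mod 1084. Extended Euclid on (1084, 479):
1084 = 2×479 + 126
479 = 3×126 + 101
126 = 1×101 + 25
101 = 4×25 + 1
25 = 25×1 + 0
Back-substitute:
1 = 101 − 4·25
1 = −4·126 + 5·101
1 = 5·479 − 19·126
1 = −19·1084 + 43·479
4815⁻¹ ≡ 43 (mod 1084), so k ≡ 43·1081 ≡ 955 (mod 1084).
x = 1329 + 4815·955 = 4599654.

4599654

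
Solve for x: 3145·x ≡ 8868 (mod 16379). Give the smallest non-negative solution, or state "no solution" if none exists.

First find gcd(3145, 16379):
16379 = 5×3145 + 654
3145 = 4×654 + 529
654 = 1×529 + 125
529 = 4×125 + 29
125 = 4×29 + 9
29 = 3×9 + 2
9 = 4×2 + 1
2 = 2×1 + 0
gcd = 1, so a unique solution mod 16379 exists.
Back-substitute for the Bézout coefficients:
1 = 9 − 4·2
1 = −4·29 + 13·9
1 = 13·125 − 56·29
1 = −56·529 + 237·125
1 = 237·654 − 293·529
1 = −293·3145 + 1409·654
1 = 1409·16379 − 7338·3145
So 3145·(-7338) ≡ 1 (mod 16379), giving 3145⁻¹ ≡ 9041.
x ≡ 3145⁻¹·8868 ≡ 9041·8868 ≡ 383 (mod 16379).

383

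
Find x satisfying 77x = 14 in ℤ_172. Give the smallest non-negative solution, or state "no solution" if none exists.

First find gcd(77, 172):
172 = 2×77 + 18
77 = 4×18 + 5
18 = 3×5 + 3
5 = 1×3 + 2
3 = 1×2 + 1
2 = 2×1 + 0
gcd = 1, so a unique solution mod 172 exists.
Back-substitute for the Bézout coefficients:
1 = 3 − 2
1 = −5 + 2·3
1 = 2·18 − 7·5
1 = −7·77 + 30·18
1 = 30·172 − 67·77
So 77·(-67) ≡ 1 (mod 172), giving 77⁻¹ ≡ 105.
x ≡ 77⁻¹·14 ≡ 105·14 ≡ 94 (mod 172).

94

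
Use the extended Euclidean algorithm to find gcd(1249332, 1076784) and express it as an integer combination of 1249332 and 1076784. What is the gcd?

Apply Euclid's algorithm to 1249332 and 1076784:
1249332 = 1*1076784 + 172548
1076784 = 6*172548 + 41496
172548 = 4*41496 + 6564
41496 = 6*6564 + 2112
6564 = 3*2112 + 228
2112 = 9*228 + 60
228 = 3*60 + 48
60 = 1*48 + 12
48 = 4*12 + 0
gcd(1249332, 1076784) = 12.
Working backward:
12 = 60 − 48
12 = −228 + 4·60
12 = 4·2112 − 37·228
12 = −37·6564 + 115·2112
12 = 115·41496 − 727·6564
12 = −727·172548 + 3023·41496
12 = 3023·1076784 − 18865·172548
12 = −18865·1249332 + 21888·1076784
So 12 = (-18865)·1249332 + (21888)·1076784.

12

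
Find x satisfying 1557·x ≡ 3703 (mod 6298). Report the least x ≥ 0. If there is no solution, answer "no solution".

First find gcd(1557, 6298):
6298 = 4*1557 + 70
1557 = 22*70 + 17
70 = 4*17 + 2
17 = 8*2 + 1
2 = 2*1 + 0
gcd = 1, so a unique solution mod 6298 exists.
Back-substitute for the Bézout coefficients:
1 = 17 − 8·2
1 = −8·70 + 33·17
1 = 33·1557 − 734·70
1 = −734·6298 + 2969·1557
So 1557·(2969) ≡ 1 (mod 6298), giving 1557⁻¹ ≡ 2969.
x ≡ 1557⁻¹·3703 ≡ 2969·3703 ≡ 4197 (mod 6298).

4197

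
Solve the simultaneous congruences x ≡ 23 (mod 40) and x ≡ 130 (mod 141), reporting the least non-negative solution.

4783

Write x = 23 + 40·k. Then 40·k ≡ 130 − 23 ≡ 107 (mod 141).
Need 40⁻¹ mod 141. Extended Euclid on (141, 40):
141 = 3·40 + 21
40 = 1·21 + 19
21 = 1·19 + 2
19 = 9·2 + 1
2 = 2·1 + 0
Back-substitute:
1 = 19 − 9·2
1 = −9·21 + 10·19
1 = 10·40 − 19·21
1 = −19·141 + 67·40
40⁻¹ ≡ 67 (mod 141), so k ≡ 67·107 ≡ 119 (mod 141).
x = 23 + 40·119 = 4783.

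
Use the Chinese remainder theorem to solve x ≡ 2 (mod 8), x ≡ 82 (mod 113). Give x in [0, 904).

82

Write x = 2 + 8·k. Then 8·k ≡ 82 − 2 ≡ 80 (mod 113).
Need 8⁻¹ mod 113. Extended Euclid on (113, 8):
113 = 14·8 + 1
8 = 8·1 + 0
Back-substitute:
1 = 113 − 14·8
8⁻¹ ≡ 99 (mod 113), so k ≡ 99·80 ≡ 10 (mod 113).
x = 2 + 8·10 = 82.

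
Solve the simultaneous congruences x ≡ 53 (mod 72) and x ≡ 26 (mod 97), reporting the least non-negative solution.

Write x = 53 + 72·k. Then 72·k ≡ 26 − 53 ≡ 70 (mod 97).
Need 72⁻¹ mod 97. Extended Euclid on (97, 72):
97 = 1·72 + 25
72 = 2·25 + 22
25 = 1·22 + 3
22 = 7·3 + 1
3 = 3·1 + 0
Back-substitute:
1 = 22 − 7·3
1 = −7·25 + 8·22
1 = 8·72 − 23·25
1 = −23·97 + 31·72
72⁻¹ ≡ 31 (mod 97), so k ≡ 31·70 ≡ 36 (mod 97).
x = 53 + 72·36 = 2645.

2645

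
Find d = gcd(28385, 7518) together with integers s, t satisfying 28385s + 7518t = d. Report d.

7

Euclidean algorithm:
28385 = 3·7518 + 5831
7518 = 1·5831 + 1687
5831 = 3·1687 + 770
1687 = 2·770 + 147
770 = 5·147 + 35
147 = 4·35 + 7
35 = 5·7 + 0
gcd(28385, 7518) = 7.
Working backward:
7 = 147 − 4·35
7 = −4·770 + 21·147
7 = 21·1687 − 46·770
7 = −46·5831 + 159·1687
7 = 159·7518 − 205·5831
7 = −205·28385 + 774·7518
So 7 = (-205)·28385 + (774)·7518.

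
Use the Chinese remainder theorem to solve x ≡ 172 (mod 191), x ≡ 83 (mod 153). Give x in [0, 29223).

9722

Write x = 172 + 191·k. Then 191·k ≡ 83 − 172 ≡ 64 (mod 153).
Need 191⁻¹ mod 153. Extended Euclid on (153, 38):
153 = 4*38 + 1
38 = 38*1 + 0
Back-substitute:
1 = 153 − 4·38
191⁻¹ ≡ 149 (mod 153), so k ≡ 149·64 ≡ 50 (mod 153).
x = 172 + 191·50 = 9722.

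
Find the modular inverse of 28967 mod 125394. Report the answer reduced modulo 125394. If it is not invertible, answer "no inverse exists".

Run Euclid on (125394, 28967):
125394 = 4*28967 + 9526
28967 = 3*9526 + 389
9526 = 24*389 + 190
389 = 2*190 + 9
190 = 21*9 + 1
9 = 9*1 + 0
Since gcd(28967, 125394) = 1, back-substitute to write 1 as a combination:
1 = 190 − 21·9
1 = −21·389 + 43·190
1 = 43·9526 − 1053·389
1 = −1053·28967 + 3202·9526
1 = 3202·125394 − 13861·28967
Hence 28967⁻¹ ≡ -13861 ≡ 111533 (mod 125394).

111533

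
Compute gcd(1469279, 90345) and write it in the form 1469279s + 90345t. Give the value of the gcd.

1

Apply Euclid's algorithm to 1469279 and 90345:
1469279 = 16*90345 + 23759
90345 = 3*23759 + 19068
23759 = 1*19068 + 4691
19068 = 4*4691 + 304
4691 = 15*304 + 131
304 = 2*131 + 42
131 = 3*42 + 5
42 = 8*5 + 2
5 = 2*2 + 1
2 = 2*1 + 0
gcd(1469279, 90345) = 1.
Express as a combination:
1 = 5 − 2·2
1 = −2·42 + 17·5
1 = 17·131 − 53·42
1 = −53·304 + 123·131
1 = 123·4691 − 1898·304
1 = −1898·19068 + 7715·4691
1 = 7715·23759 − 9613·19068
1 = −9613·90345 + 36554·23759
1 = 36554·1469279 − 594477·90345
So 1 = (36554)·1469279 + (-594477)·90345.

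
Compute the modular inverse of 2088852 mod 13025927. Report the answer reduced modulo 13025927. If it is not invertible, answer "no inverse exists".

Apply the Euclidean algorithm to 13025927 and 2088852:
13025927 = 6·2088852 + 492815
2088852 = 4·492815 + 117592
492815 = 4·117592 + 22447
117592 = 5·22447 + 5357
22447 = 4·5357 + 1019
5357 = 5·1019 + 262
1019 = 3·262 + 233
262 = 1·233 + 29
233 = 8·29 + 1
29 = 29·1 + 0
gcd = 1, so the inverse exists. Back-substitute:
1 = 233 − 8·29
1 = −8·262 + 9·233
1 = 9·1019 − 35·262
1 = −35·5357 + 184·1019
1 = 184·22447 − 771·5357
1 = −771·117592 + 4039·22447
1 = 4039·492815 − 16927·117592
1 = −16927·2088852 + 71747·492815
1 = 71747·13025927 − 447409·2088852
Thus 2088852·(-447409) ≡ 1 (mod 13025927); reducing, -447409 mod 13025927 = 12578518.

12578518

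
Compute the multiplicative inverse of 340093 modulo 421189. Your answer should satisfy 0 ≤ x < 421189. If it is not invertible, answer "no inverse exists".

316676

Extended Euclidean algorithm:
421189 = 1×340093 + 81096
340093 = 4×81096 + 15709
81096 = 5×15709 + 2551
15709 = 6×2551 + 403
2551 = 6×403 + 133
403 = 3×133 + 4
133 = 33×4 + 1
4 = 4×1 + 0
Since gcd(340093, 421189) = 1, back-substitute to write 1 as a combination:
1 = 133 − 33·4
1 = −33·403 + 100·133
1 = 100·2551 − 633·403
1 = −633·15709 + 3898·2551
1 = 3898·81096 − 20123·15709
1 = −20123·340093 + 84390·81096
1 = 84390·421189 − 104513·340093
Thus 340093·(-104513) ≡ 1 (mod 421189); reducing, -104513 mod 421189 = 316676.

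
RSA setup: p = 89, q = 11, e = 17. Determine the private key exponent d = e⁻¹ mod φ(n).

673

φ(n) = (p−1)(q−1) = 88·10 = 880.
Need d with 17·d ≡ 1 (mod 880). Apply the extended Euclidean algorithm:
880 = 51×17 + 13
17 = 1×13 + 4
13 = 3×4 + 1
4 = 4×1 + 0
Back-substitute:
1 = 13 − 3·4
1 = −3·17 + 4·13
1 = 4·880 − 207·17
So 17·(-207) ≡ 1 (mod 880), hence d ≡ -207 ≡ 673 (mod 880).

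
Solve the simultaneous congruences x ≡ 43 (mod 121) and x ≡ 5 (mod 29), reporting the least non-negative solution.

Write x = 43 + 121·k. Then 121·k ≡ 5 − 43 ≡ 20 (mod 29).
Need 121⁻¹ mod 29. Extended Euclid on (29, 5):
29 = 5*5 + 4
5 = 1*4 + 1
4 = 4*1 + 0
Back-substitute:
1 = 5 − 4
1 = −29 + 6·5
121⁻¹ ≡ 6 (mod 29), so k ≡ 6·20 ≡ 4 (mod 29).
x = 43 + 121·4 = 527.

527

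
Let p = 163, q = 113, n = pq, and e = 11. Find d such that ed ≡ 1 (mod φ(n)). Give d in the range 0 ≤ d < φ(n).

3299

φ(n) = (p−1)(q−1) = 162·112 = 18144.
Need d with 11·d ≡ 1 (mod 18144). Apply the extended Euclidean algorithm:
18144 = 1649·11 + 5
11 = 2·5 + 1
5 = 5·1 + 0
Back-substitute:
1 = 11 − 2·5
1 = −2·18144 + 3299·11
So 11·3299 ≡ 1 (mod 18144), hence d = 3299.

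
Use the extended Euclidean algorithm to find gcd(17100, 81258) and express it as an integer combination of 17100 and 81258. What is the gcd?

Repeated division:
81258 = 4·17100 + 12858
17100 = 1·12858 + 4242
12858 = 3·4242 + 132
4242 = 32·132 + 18
132 = 7·18 + 6
18 = 3·6 + 0
gcd(17100, 81258) = 6.
Express as a combination:
6 = 132 − 7·18
6 = −7·4242 + 225·132
6 = 225·12858 − 682·4242
6 = −682·17100 + 907·12858
6 = 907·81258 − 4310·17100
So 6 = (907)·81258 + (-4310)·17100.

6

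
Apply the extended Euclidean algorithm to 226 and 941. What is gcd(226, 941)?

1

Euclidean algorithm:
941 = 4*226 + 37
226 = 6*37 + 4
37 = 9*4 + 1
4 = 4*1 + 0
gcd(226, 941) = 1.
Express as a combination:
1 = 37 − 9·4
1 = −9·226 + 55·37
1 = 55·941 − 229·226
So 1 = (55)·941 + (-229)·226.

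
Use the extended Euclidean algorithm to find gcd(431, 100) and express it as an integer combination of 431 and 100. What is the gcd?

1

Repeated division:
431 = 4·100 + 31
100 = 3·31 + 7
31 = 4·7 + 3
7 = 2·3 + 1
3 = 3·1 + 0
gcd(431, 100) = 1.
Express as a combination:
1 = 7 − 2·3
1 = −2·31 + 9·7
1 = 9·100 − 29·31
1 = −29·431 + 125·100
So 1 = (-29)·431 + (125)·100.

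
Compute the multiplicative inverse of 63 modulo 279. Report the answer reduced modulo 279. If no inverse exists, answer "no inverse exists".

no inverse exists

Compute gcd(63, 279):
279 = 4·63 + 27
63 = 2·27 + 9
27 = 3·9 + 0
The gcd is 9, not 1, hence no inverse exists.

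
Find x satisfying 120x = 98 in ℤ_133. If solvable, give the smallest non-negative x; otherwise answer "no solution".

First find gcd(120, 133):
133 = 1×120 + 13
120 = 9×13 + 3
13 = 4×3 + 1
3 = 3×1 + 0
gcd = 1, so a unique solution mod 133 exists.
Back-substitute for the Bézout coefficients:
1 = 13 − 4·3
1 = −4·120 + 37·13
1 = 37·133 − 41·120
So 120·(-41) ≡ 1 (mod 133), giving 120⁻¹ ≡ 92.
x ≡ 120⁻¹·98 ≡ 92·98 ≡ 105 (mod 133).

105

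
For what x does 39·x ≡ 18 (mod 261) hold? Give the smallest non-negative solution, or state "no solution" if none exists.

First find gcd(39, 261):
261 = 6·39 + 27
39 = 1·27 + 12
27 = 2·12 + 3
12 = 4·3 + 0
gcd = 3 and 3 | 18, so solutions exist. Divide through by 3: 13x ≡ 6 (mod 87).
Now find 13⁻¹ mod 87:
87 = 6*13 + 9
13 = 1*9 + 4
9 = 2*4 + 1
4 = 4*1 + 0
Back-substitute:
1 = 9 − 2·4
1 = −2·13 + 3·9
1 = 3·87 − 20·13
So 13·(-20) ≡ 1 (mod 87), i.e. 13⁻¹ ≡ 67.
Then x ≡ 67·6 ≡ 54 (mod 87); the smallest non-negative solution is x = 54.

54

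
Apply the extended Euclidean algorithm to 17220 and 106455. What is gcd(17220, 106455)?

15

Euclidean algorithm:
106455 = 6·17220 + 3135
17220 = 5·3135 + 1545
3135 = 2·1545 + 45
1545 = 34·45 + 15
45 = 3·15 + 0
gcd(17220, 106455) = 15.
Back-substituting:
15 = 1545 − 34·45
15 = −34·3135 + 69·1545
15 = 69·17220 − 379·3135
15 = −379·106455 + 2343·17220
So 15 = (-379)·106455 + (2343)·17220.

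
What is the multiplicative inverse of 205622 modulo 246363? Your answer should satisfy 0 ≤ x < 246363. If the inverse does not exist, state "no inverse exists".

Apply the Euclidean algorithm to 246363 and 205622:
246363 = 1×205622 + 40741
205622 = 5×40741 + 1917
40741 = 21×1917 + 484
1917 = 3×484 + 465
484 = 1×465 + 19
465 = 24×19 + 9
19 = 2×9 + 1
9 = 9×1 + 0
The gcd is 1. Working backward:
1 = 19 − 2·9
1 = −2·465 + 49·19
1 = 49·484 − 51·465
1 = −51·1917 + 202·484
1 = 202·40741 − 4293·1917
1 = −4293·205622 + 21667·40741
1 = 21667·246363 − 25960·205622
So 205622·(-25960) ≡ 1 (mod 246363), and -25960 ≡ 220403 (mod 246363).

220403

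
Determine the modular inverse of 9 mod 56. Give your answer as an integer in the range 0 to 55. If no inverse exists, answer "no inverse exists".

Run Euclid on (56, 9):
56 = 6·9 + 2
9 = 4·2 + 1
2 = 2·1 + 0
The gcd is 1. Working backward:
1 = 9 − 4·2
1 = −4·56 + 25·9
So 9·25 ≡ 1 (mod 56).

25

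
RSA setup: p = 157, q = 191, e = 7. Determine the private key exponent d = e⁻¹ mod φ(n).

12703

φ(n) = (p−1)(q−1) = 156·190 = 29640.
Need d with 7·d ≡ 1 (mod 29640). Apply the extended Euclidean algorithm:
29640 = 4234*7 + 2
7 = 3*2 + 1
2 = 2*1 + 0
Back-substitute:
1 = 7 − 3·2
1 = −3·29640 + 12703·7
So 7·12703 ≡ 1 (mod 29640), hence d = 12703.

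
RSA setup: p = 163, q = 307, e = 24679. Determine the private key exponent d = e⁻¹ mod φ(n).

φ(n) = (p−1)(q−1) = 162·306 = 49572.
Need d with 24679·d ≡ 1 (mod 49572). Apply the extended Euclidean algorithm:
49572 = 2·24679 + 214
24679 = 115·214 + 69
214 = 3·69 + 7
69 = 9·7 + 6
7 = 1·6 + 1
6 = 6·1 + 0
Back-substitute:
1 = 7 − 6
1 = −69 + 10·7
1 = 10·214 − 31·69
1 = −31·24679 + 3575·214
1 = 3575·49572 − 7181·24679
So 24679·(-7181) ≡ 1 (mod 49572), hence d ≡ -7181 ≡ 42391 (mod 49572).

42391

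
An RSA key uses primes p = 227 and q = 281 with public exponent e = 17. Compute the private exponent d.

52113

φ(n) = (p−1)(q−1) = 226·280 = 63280.
Need d with 17·d ≡ 1 (mod 63280). Apply the extended Euclidean algorithm:
63280 = 3722*17 + 6
17 = 2*6 + 5
6 = 1*5 + 1
5 = 5*1 + 0
Back-substitute:
1 = 6 − 5
1 = −17 + 3·6
1 = 3·63280 − 11167·17
So 17·(-11167) ≡ 1 (mod 63280), hence d ≡ -11167 ≡ 52113 (mod 63280).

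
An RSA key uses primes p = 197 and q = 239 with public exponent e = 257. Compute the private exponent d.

φ(n) = (p−1)(q−1) = 196·238 = 46648.
Need d with 257·d ≡ 1 (mod 46648). Apply the extended Euclidean algorithm:
46648 = 181×257 + 131
257 = 1×131 + 126
131 = 1×126 + 5
126 = 25×5 + 1
5 = 5×1 + 0
Back-substitute:
1 = 126 − 25·5
1 = −25·131 + 26·126
1 = 26·257 − 51·131
1 = −51·46648 + 9257·257
So 257·9257 ≡ 1 (mod 46648), hence d = 9257.

9257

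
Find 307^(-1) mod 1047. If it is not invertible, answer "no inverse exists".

457

Extended Euclidean algorithm:
1047 = 3·307 + 126
307 = 2·126 + 55
126 = 2·55 + 16
55 = 3·16 + 7
16 = 2·7 + 2
7 = 3·2 + 1
2 = 2·1 + 0
The gcd is 1. Working backward:
1 = 7 − 3·2
1 = −3·16 + 7·7
1 = 7·55 − 24·16
1 = −24·126 + 55·55
1 = 55·307 − 134·126
1 = −134·1047 + 457·307
So 307·457 ≡ 1 (mod 1047).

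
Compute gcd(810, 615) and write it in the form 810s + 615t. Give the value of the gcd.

Euclidean algorithm:
810 = 1×615 + 195
615 = 3×195 + 30
195 = 6×30 + 15
30 = 2×15 + 0
gcd(810, 615) = 15.
Working backward:
15 = 195 − 6·30
15 = −6·615 + 19·195
15 = 19·810 − 25·615
So 15 = (19)·810 + (-25)·615.

15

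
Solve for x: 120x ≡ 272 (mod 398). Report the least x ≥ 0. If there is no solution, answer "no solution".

188

First find gcd(120, 398):
398 = 3*120 + 38
120 = 3*38 + 6
38 = 6*6 + 2
6 = 3*2 + 0
gcd = 2 and 2 | 272, so solutions exist. Divide through by 2: 60x ≡ 136 (mod 199).
Now find 60⁻¹ mod 199:
199 = 3*60 + 19
60 = 3*19 + 3
19 = 6*3 + 1
3 = 3*1 + 0
Back-substitute:
1 = 19 − 6·3
1 = −6·60 + 19·19
1 = 19·199 − 63·60
So 60·(-63) ≡ 1 (mod 199), i.e. 60⁻¹ ≡ 136.
Then x ≡ 136·136 ≡ 188 (mod 199); the smallest non-negative solution is x = 188.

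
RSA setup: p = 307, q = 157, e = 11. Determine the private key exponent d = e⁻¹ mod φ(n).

φ(n) = (p−1)(q−1) = 306·156 = 47736.
Need d with 11·d ≡ 1 (mod 47736). Apply the extended Euclidean algorithm:
47736 = 4339*11 + 7
11 = 1*7 + 4
7 = 1*4 + 3
4 = 1*3 + 1
3 = 3*1 + 0
Back-substitute:
1 = 4 − 3
1 = −7 + 2·4
1 = 2·11 − 3·7
1 = −3·47736 + 13019·11
So 11·13019 ≡ 1 (mod 47736), hence d = 13019.

13019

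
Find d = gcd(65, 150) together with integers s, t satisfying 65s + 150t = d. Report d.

5

Euclidean algorithm:
150 = 2·65 + 20
65 = 3·20 + 5
20 = 4·5 + 0
gcd(65, 150) = 5.
Back-substituting:
5 = 65 − 3·20
5 = −3·150 + 7·65
So 5 = (-3)·150 + (7)·65.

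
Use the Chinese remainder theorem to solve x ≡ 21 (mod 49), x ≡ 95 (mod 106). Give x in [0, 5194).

Write x = 21 + 49·k. Then 49·k ≡ 95 − 21 ≡ 74 (mod 106).
Need 49⁻¹ mod 106. Extended Euclid on (106, 49):
106 = 2*49 + 8
49 = 6*8 + 1
8 = 8*1 + 0
Back-substitute:
1 = 49 − 6·8
1 = −6·106 + 13·49
49⁻¹ ≡ 13 (mod 106), so k ≡ 13·74 ≡ 8 (mod 106).
x = 21 + 49·8 = 413.

413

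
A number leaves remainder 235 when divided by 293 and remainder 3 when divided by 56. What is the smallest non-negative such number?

Write x = 235 + 293·k. Then 293·k ≡ 3 − 235 ≡ 48 (mod 56).
Need 293⁻¹ mod 56. Extended Euclid on (56, 13):
56 = 4×13 + 4
13 = 3×4 + 1
4 = 4×1 + 0
Back-substitute:
1 = 13 − 3·4
1 = −3·56 + 13·13
293⁻¹ ≡ 13 (mod 56), so k ≡ 13·48 ≡ 8 (mod 56).
x = 235 + 293·8 = 2579.

2579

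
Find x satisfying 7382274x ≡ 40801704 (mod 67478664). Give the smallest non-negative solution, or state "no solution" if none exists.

First find gcd(7382274, 67478664):
67478664 = 9×7382274 + 1038198
7382274 = 7×1038198 + 114888
1038198 = 9×114888 + 4206
114888 = 27×4206 + 1326
4206 = 3×1326 + 228
1326 = 5×228 + 186
228 = 1×186 + 42
186 = 4×42 + 18
42 = 2×18 + 6
18 = 3×6 + 0
gcd = 6 and 6 | 40801704, so solutions exist. Divide through by 6: 1230379x ≡ 6800284 (mod 11246444).
Now find 1230379⁻¹ mod 11246444:
11246444 = 9×1230379 + 173033
1230379 = 7×173033 + 19148
173033 = 9×19148 + 701
19148 = 27×701 + 221
701 = 3×221 + 38
221 = 5×38 + 31
38 = 1×31 + 7
31 = 4×7 + 3
7 = 2×3 + 1
3 = 3×1 + 0
Back-substitute:
1 = 7 − 2·3
1 = −2·31 + 9·7
1 = 9·38 − 11·31
1 = −11·221 + 64·38
1 = 64·701 − 203·221
1 = −203·19148 + 5545·701
1 = 5545·173033 − 50108·19148
1 = −50108·1230379 + 356301·173033
1 = 356301·11246444 − 3256817·1230379
So 1230379·(-3256817) ≡ 1 (mod 11246444), i.e. 1230379⁻¹ ≡ 7989627.
Then x ≡ 7989627·6800284 ≡ 4239852 (mod 11246444); the smallest non-negative solution is x = 4239852.

4239852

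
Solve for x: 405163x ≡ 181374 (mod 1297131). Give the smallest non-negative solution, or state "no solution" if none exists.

gcd(405163, 1297131):
1297131 = 3×405163 + 81642
405163 = 4×81642 + 78595
81642 = 1×78595 + 3047
78595 = 25×3047 + 2420
3047 = 1×2420 + 627
2420 = 3×627 + 539
627 = 1×539 + 88
539 = 6×88 + 11
88 = 8×11 + 0
gcd = 11, but 11 ∤ 181374, so the congruence has no solution.

no solution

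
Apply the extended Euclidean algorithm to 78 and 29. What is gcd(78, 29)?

1

Apply Euclid's algorithm to 78 and 29:
78 = 2·29 + 20
29 = 1·20 + 9
20 = 2·9 + 2
9 = 4·2 + 1
2 = 2·1 + 0
gcd(78, 29) = 1.
Working backward:
1 = 9 − 4·2
1 = −4·20 + 9·9
1 = 9·29 − 13·20
1 = −13·78 + 35·29
So 1 = (-13)·78 + (35)·29.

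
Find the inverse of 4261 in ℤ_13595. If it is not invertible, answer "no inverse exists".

Run Euclid on (13595, 4261):
13595 = 3·4261 + 812
4261 = 5·812 + 201
812 = 4·201 + 8
201 = 25·8 + 1
8 = 8·1 + 0
The gcd is 1. Working backward:
1 = 201 − 25·8
1 = −25·812 + 101·201
1 = 101·4261 − 530·812
1 = −530·13595 + 1691·4261
So 4261·1691 ≡ 1 (mod 13595).

1691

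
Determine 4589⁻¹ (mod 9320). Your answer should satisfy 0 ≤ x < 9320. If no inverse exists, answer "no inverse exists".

gcd(9320, 4589) by repeated division:
9320 = 2×4589 + 142
4589 = 32×142 + 45
142 = 3×45 + 7
45 = 6×7 + 3
7 = 2×3 + 1
3 = 3×1 + 0
Since gcd(4589, 9320) = 1, back-substitute to write 1 as a combination:
1 = 7 − 2·3
1 = −2·45 + 13·7
1 = 13·142 − 41·45
1 = −41·4589 + 1325·142
1 = 1325·9320 − 2691·4589
Hence 4589⁻¹ ≡ -2691 ≡ 6629 (mod 9320).

6629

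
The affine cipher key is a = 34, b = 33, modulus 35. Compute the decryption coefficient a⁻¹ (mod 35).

Run Euclid on (35, 34):
35 = 1×34 + 1
34 = 34×1 + 0
Since gcd(34, 35) = 1, back-substitute to write 1 as a combination:
1 = 35 − 34
Thus 34·(-1) ≡ 1 (mod 35); reducing, -1 mod 35 = 34.

34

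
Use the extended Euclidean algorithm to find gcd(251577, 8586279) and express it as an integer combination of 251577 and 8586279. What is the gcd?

Apply Euclid's algorithm to 8586279 and 251577:
8586279 = 34·251577 + 32661
251577 = 7·32661 + 22950
32661 = 1·22950 + 9711
22950 = 2·9711 + 3528
9711 = 2·3528 + 2655
3528 = 1·2655 + 873
2655 = 3·873 + 36
873 = 24·36 + 9
36 = 4·9 + 0
gcd(251577, 8586279) = 9.
Back-substituting:
9 = 873 − 24·36
9 = −24·2655 + 73·873
9 = 73·3528 − 97·2655
9 = −97·9711 + 267·3528
9 = 267·22950 − 631·9711
9 = −631·32661 + 898·22950
9 = 898·251577 − 6917·32661
9 = −6917·8586279 + 236076·251577
So 9 = (-6917)·8586279 + (236076)·251577.

9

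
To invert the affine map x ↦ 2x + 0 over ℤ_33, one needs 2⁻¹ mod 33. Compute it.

17

Run Euclid on (33, 2):
33 = 16×2 + 1
2 = 2×1 + 0
The gcd is 1. Working backward:
1 = 33 − 16·2
Thus 2·(-16) ≡ 1 (mod 33); reducing, -16 mod 33 = 17.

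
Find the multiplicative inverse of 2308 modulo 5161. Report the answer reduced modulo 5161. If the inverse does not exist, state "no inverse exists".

Extended Euclidean algorithm:
5161 = 2×2308 + 545
2308 = 4×545 + 128
545 = 4×128 + 33
128 = 3×33 + 29
33 = 1×29 + 4
29 = 7×4 + 1
4 = 4×1 + 0
gcd = 1, so the inverse exists. Back-substitute:
1 = 29 − 7·4
1 = −7·33 + 8·29
1 = 8·128 − 31·33
1 = −31·545 + 132·128
1 = 132·2308 − 559·545
1 = −559·5161 + 1250·2308
So 2308·1250 ≡ 1 (mod 5161).

1250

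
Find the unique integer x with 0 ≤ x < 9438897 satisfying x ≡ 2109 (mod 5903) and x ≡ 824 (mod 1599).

1778912

Write x = 2109 + 5903·k. Then 5903·k ≡ 824 − 2109 ≡ 314 (mod 1599).
Need 5903⁻¹ mod 1599. Extended Euclid on (1599, 1106):
1599 = 1×1106 + 493
1106 = 2×493 + 120
493 = 4×120 + 13
120 = 9×13 + 3
13 = 4×3 + 1
3 = 3×1 + 0
Back-substitute:
1 = 13 − 4·3
1 = −4·120 + 37·13
1 = 37·493 − 152·120
1 = −152·1106 + 341·493
1 = 341·1599 − 493·1106
5903⁻¹ ≡ 1106 (mod 1599), so k ≡ 1106·314 ≡ 301 (mod 1599).
x = 2109 + 5903·301 = 1778912.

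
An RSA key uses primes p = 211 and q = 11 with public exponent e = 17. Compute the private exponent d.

1853

φ(n) = (p−1)(q−1) = 210·10 = 2100.
Need d with 17·d ≡ 1 (mod 2100). Apply the extended Euclidean algorithm:
2100 = 123·17 + 9
17 = 1·9 + 8
9 = 1·8 + 1
8 = 8·1 + 0
Back-substitute:
1 = 9 − 8
1 = −17 + 2·9
1 = 2·2100 − 247·17
So 17·(-247) ≡ 1 (mod 2100), hence d ≡ -247 ≡ 1853 (mod 2100).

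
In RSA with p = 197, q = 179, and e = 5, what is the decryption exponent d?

φ(n) = (p−1)(q−1) = 196·178 = 34888.
Need d with 5·d ≡ 1 (mod 34888). Apply the extended Euclidean algorithm:
34888 = 6977×5 + 3
5 = 1×3 + 2
3 = 1×2 + 1
2 = 2×1 + 0
Back-substitute:
1 = 3 − 2
1 = −5 + 2·3
1 = 2·34888 − 13955·5
So 5·(-13955) ≡ 1 (mod 34888), hence d ≡ -13955 ≡ 20933 (mod 34888).

20933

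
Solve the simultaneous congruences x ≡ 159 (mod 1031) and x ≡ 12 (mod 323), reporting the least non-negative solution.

314614

Write x = 159 + 1031·k. Then 1031·k ≡ 12 − 159 ≡ 176 (mod 323).
Need 1031⁻¹ mod 323. Extended Euclid on (323, 62):
323 = 5×62 + 13
62 = 4×13 + 10
13 = 1×10 + 3
10 = 3×3 + 1
3 = 3×1 + 0
Back-substitute:
1 = 10 − 3·3
1 = −3·13 + 4·10
1 = 4·62 − 19·13
1 = −19·323 + 99·62
1031⁻¹ ≡ 99 (mod 323), so k ≡ 99·176 ≡ 305 (mod 323).
x = 159 + 1031·305 = 314614.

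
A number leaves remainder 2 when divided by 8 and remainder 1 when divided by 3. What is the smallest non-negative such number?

10

Write x = 2 + 8·k. Then 8·k ≡ 1 − 2 ≡ 2 (mod 3).
Need 8⁻¹ mod 3. Extended Euclid on (3, 2):
3 = 1×2 + 1
2 = 2×1 + 0
Back-substitute:
1 = 3 − 2
8⁻¹ ≡ 2 (mod 3), so k ≡ 2·2 ≡ 1 (mod 3).
x = 2 + 8·1 = 10.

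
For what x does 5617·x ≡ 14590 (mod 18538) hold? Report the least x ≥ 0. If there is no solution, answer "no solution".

3930

First find gcd(5617, 18538):
18538 = 3×5617 + 1687
5617 = 3×1687 + 556
1687 = 3×556 + 19
556 = 29×19 + 5
19 = 3×5 + 4
5 = 1×4 + 1
4 = 4×1 + 0
gcd = 1, so a unique solution mod 18538 exists.
Back-substitute for the Bézout coefficients:
1 = 5 − 4
1 = −19 + 4·5
1 = 4·556 − 117·19
1 = −117·1687 + 355·556
1 = 355·5617 − 1182·1687
1 = −1182·18538 + 3901·5617
So 5617·(3901) ≡ 1 (mod 18538), giving 5617⁻¹ ≡ 3901.
x ≡ 5617⁻¹·14590 ≡ 3901·14590 ≡ 3930 (mod 18538).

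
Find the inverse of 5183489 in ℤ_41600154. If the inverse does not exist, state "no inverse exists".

Extended Euclidean algorithm:
41600154 = 8*5183489 + 132242
5183489 = 39*132242 + 26051
132242 = 5*26051 + 1987
26051 = 13*1987 + 220
1987 = 9*220 + 7
220 = 31*7 + 3
7 = 2*3 + 1
3 = 3*1 + 0
Since gcd(5183489, 41600154) = 1, back-substitute to write 1 as a combination:
1 = 7 − 2·3
1 = −2·220 + 63·7
1 = 63·1987 − 569·220
1 = −569·26051 + 7460·1987
1 = 7460·132242 − 37869·26051
1 = −37869·5183489 + 1484351·132242
1 = 1484351·41600154 − 11912677·5183489
So 5183489·(-11912677) ≡ 1 (mod 41600154), and -11912677 ≡ 29687477 (mod 41600154).

29687477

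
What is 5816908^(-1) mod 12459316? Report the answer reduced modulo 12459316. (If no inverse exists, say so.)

no inverse exists

Compute gcd(5816908, 12459316):
12459316 = 2×5816908 + 825500
5816908 = 7×825500 + 38408
825500 = 21×38408 + 18932
38408 = 2×18932 + 544
18932 = 34×544 + 436
544 = 1×436 + 108
436 = 4×108 + 4
108 = 27×4 + 0
The gcd is 4, not 1, hence no inverse exists.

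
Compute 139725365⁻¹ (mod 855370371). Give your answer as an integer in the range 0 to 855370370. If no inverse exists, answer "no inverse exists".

760714277

gcd(855370371, 139725365) by repeated division:
855370371 = 6·139725365 + 17018181
139725365 = 8·17018181 + 3579917
17018181 = 4·3579917 + 2698513
3579917 = 1·2698513 + 881404
2698513 = 3·881404 + 54301
881404 = 16·54301 + 12588
54301 = 4·12588 + 3949
12588 = 3·3949 + 741
3949 = 5·741 + 244
741 = 3·244 + 9
244 = 27·9 + 1
9 = 9·1 + 0
The gcd is 1. Working backward:
1 = 244 − 27·9
1 = −27·741 + 82·244
1 = 82·3949 − 437·741
1 = −437·12588 + 1393·3949
1 = 1393·54301 − 6009·12588
1 = −6009·881404 + 97537·54301
1 = 97537·2698513 − 298620·881404
1 = −298620·3579917 + 396157·2698513
1 = 396157·17018181 − 1883248·3579917
1 = −1883248·139725365 + 15462141·17018181
1 = 15462141·855370371 − 94656094·139725365
So 139725365·(-94656094) ≡ 1 (mod 855370371), and -94656094 ≡ 760714277 (mod 855370371).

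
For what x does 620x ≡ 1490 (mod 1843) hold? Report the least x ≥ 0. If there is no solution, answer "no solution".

First find gcd(620, 1843):
1843 = 2·620 + 603
620 = 1·603 + 17
603 = 35·17 + 8
17 = 2·8 + 1
8 = 8·1 + 0
gcd = 1, so a unique solution mod 1843 exists.
Back-substitute for the Bézout coefficients:
1 = 17 − 2·8
1 = −2·603 + 71·17
1 = 71·620 − 73·603
1 = −73·1843 + 217·620
So 620·(217) ≡ 1 (mod 1843), giving 620⁻¹ ≡ 217.
x ≡ 620⁻¹·1490 ≡ 217·1490 ≡ 805 (mod 1843).

805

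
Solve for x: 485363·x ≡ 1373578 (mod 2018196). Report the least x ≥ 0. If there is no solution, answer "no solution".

49526

First find gcd(485363, 2018196):
2018196 = 4×485363 + 76744
485363 = 6×76744 + 24899
76744 = 3×24899 + 2047
24899 = 12×2047 + 335
2047 = 6×335 + 37
335 = 9×37 + 2
37 = 18×2 + 1
2 = 2×1 + 0
gcd = 1, so a unique solution mod 2018196 exists.
Back-substitute for the Bézout coefficients:
1 = 37 − 18·2
1 = −18·335 + 163·37
1 = 163·2047 − 996·335
1 = −996·24899 + 12115·2047
1 = 12115·76744 − 37341·24899
1 = −37341·485363 + 236161·76744
1 = 236161·2018196 − 981985·485363
So 485363·(-981985) ≡ 1 (mod 2018196), giving 485363⁻¹ ≡ 1036211.
x ≡ 485363⁻¹·1373578 ≡ 1036211·1373578 ≡ 49526 (mod 2018196).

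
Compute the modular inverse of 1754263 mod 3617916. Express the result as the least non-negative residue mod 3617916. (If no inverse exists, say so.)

Run Euclid on (3617916, 1754263):
3617916 = 2×1754263 + 109390
1754263 = 16×109390 + 4023
109390 = 27×4023 + 769
4023 = 5×769 + 178
769 = 4×178 + 57
178 = 3×57 + 7
57 = 8×7 + 1
7 = 7×1 + 0
gcd = 1, so the inverse exists. Back-substitute:
1 = 57 − 8·7
1 = −8·178 + 25·57
1 = 25·769 − 108·178
1 = −108·4023 + 565·769
1 = 565·109390 − 15363·4023
1 = −15363·1754263 + 246373·109390
1 = 246373·3617916 − 508109·1754263
Hence 1754263⁻¹ ≡ -508109 ≡ 3109807 (mod 3617916).

3109807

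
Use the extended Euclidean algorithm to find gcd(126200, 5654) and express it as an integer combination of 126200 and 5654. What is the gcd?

2

Repeated division:
126200 = 22×5654 + 1812
5654 = 3×1812 + 218
1812 = 8×218 + 68
218 = 3×68 + 14
68 = 4×14 + 12
14 = 1×12 + 2
12 = 6×2 + 0
gcd(126200, 5654) = 2.
Express as a combination:
2 = 14 − 12
2 = −68 + 5·14
2 = 5·218 − 16·68
2 = −16·1812 + 133·218
2 = 133·5654 − 415·1812
2 = −415·126200 + 9263·5654
So 2 = (-415)·126200 + (9263)·5654.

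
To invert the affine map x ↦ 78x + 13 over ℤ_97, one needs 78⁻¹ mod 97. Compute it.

gcd(97, 78) by repeated division:
97 = 1×78 + 19
78 = 4×19 + 2
19 = 9×2 + 1
2 = 2×1 + 0
Since gcd(78, 97) = 1, back-substitute to write 1 as a combination:
1 = 19 − 9·2
1 = −9·78 + 37·19
1 = 37·97 − 46·78
Hence 78⁻¹ ≡ -46 ≡ 51 (mod 97).

51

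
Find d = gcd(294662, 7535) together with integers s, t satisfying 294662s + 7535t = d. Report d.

Euclidean algorithm:
294662 = 39*7535 + 797
7535 = 9*797 + 362
797 = 2*362 + 73
362 = 4*73 + 70
73 = 1*70 + 3
70 = 23*3 + 1
3 = 3*1 + 0
gcd(294662, 7535) = 1.
Back-substituting:
1 = 70 − 23·3
1 = −23·73 + 24·70
1 = 24·362 − 119·73
1 = −119·797 + 262·362
1 = 262·7535 − 2477·797
1 = −2477·294662 + 96865·7535
So 1 = (-2477)·294662 + (96865)·7535.

1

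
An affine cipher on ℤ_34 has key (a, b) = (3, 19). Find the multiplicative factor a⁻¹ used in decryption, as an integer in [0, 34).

Run Euclid on (34, 3):
34 = 11*3 + 1
3 = 3*1 + 0
gcd = 1, so the inverse exists. Back-substitute:
1 = 34 − 11·3
Hence 3⁻¹ ≡ -11 ≡ 23 (mod 34).

23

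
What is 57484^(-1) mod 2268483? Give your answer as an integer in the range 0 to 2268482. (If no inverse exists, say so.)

Euclidean algorithm on 2268483, 57484:
2268483 = 39*57484 + 26607
57484 = 2*26607 + 4270
26607 = 6*4270 + 987
4270 = 4*987 + 322
987 = 3*322 + 21
322 = 15*21 + 7
21 = 3*7 + 0
Since gcd = 7 > 1, 57484 is not a unit mod 2268483.

no inverse exists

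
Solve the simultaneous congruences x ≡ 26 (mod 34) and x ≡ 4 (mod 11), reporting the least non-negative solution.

26

Write x = 26 + 34·k. Then 34·k ≡ 4 − 26 ≡ 0 (mod 11).
Need 34⁻¹ mod 11. Extended Euclid on (11, 1):
11 = 11*1 + 0
34⁻¹ ≡ 1 (mod 11), so k ≡ 1·0 ≡ 0 (mod 11).
x = 26 + 34·0 = 26.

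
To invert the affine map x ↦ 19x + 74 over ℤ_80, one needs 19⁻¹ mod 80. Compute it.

gcd(80, 19) by repeated division:
80 = 4×19 + 4
19 = 4×4 + 3
4 = 1×3 + 1
3 = 3×1 + 0
Since gcd(19, 80) = 1, back-substitute to write 1 as a combination:
1 = 4 − 3
1 = −19 + 5·4
1 = 5·80 − 21·19
So 19·(-21) ≡ 1 (mod 80), and -21 ≡ 59 (mod 80).

59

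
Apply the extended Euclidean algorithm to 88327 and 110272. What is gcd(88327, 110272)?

1

Apply Euclid's algorithm to 110272 and 88327:
110272 = 1×88327 + 21945
88327 = 4×21945 + 547
21945 = 40×547 + 65
547 = 8×65 + 27
65 = 2×27 + 11
27 = 2×11 + 5
11 = 2×5 + 1
5 = 5×1 + 0
gcd(88327, 110272) = 1.
Express as a combination:
1 = 11 − 2·5
1 = −2·27 + 5·11
1 = 5·65 − 12·27
1 = −12·547 + 101·65
1 = 101·21945 − 4052·547
1 = −4052·88327 + 16309·21945
1 = 16309·110272 − 20361·88327
So 1 = (16309)·110272 + (-20361)·88327.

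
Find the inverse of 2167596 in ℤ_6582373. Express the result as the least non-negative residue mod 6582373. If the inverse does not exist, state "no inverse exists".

Extended Euclidean algorithm:
6582373 = 3×2167596 + 79585
2167596 = 27×79585 + 18801
79585 = 4×18801 + 4381
18801 = 4×4381 + 1277
4381 = 3×1277 + 550
1277 = 2×550 + 177
550 = 3×177 + 19
177 = 9×19 + 6
19 = 3×6 + 1
6 = 6×1 + 0
Since gcd(2167596, 6582373) = 1, back-substitute to write 1 as a combination:
1 = 19 − 3·6
1 = −3·177 + 28·19
1 = 28·550 − 87·177
1 = −87·1277 + 202·550
1 = 202·4381 − 693·1277
1 = −693·18801 + 2974·4381
1 = 2974·79585 − 12589·18801
1 = −12589·2167596 + 342877·79585
1 = 342877·6582373 − 1041220·2167596
So 2167596·(-1041220) ≡ 1 (mod 6582373), and -1041220 ≡ 5541153 (mod 6582373).

5541153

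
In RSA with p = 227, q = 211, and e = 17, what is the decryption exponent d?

φ(n) = (p−1)(q−1) = 226·210 = 47460.
Need d with 17·d ≡ 1 (mod 47460). Apply the extended Euclidean algorithm:
47460 = 2791·17 + 13
17 = 1·13 + 4
13 = 3·4 + 1
4 = 4·1 + 0
Back-substitute:
1 = 13 − 3·4
1 = −3·17 + 4·13
1 = 4·47460 − 11167·17
So 17·(-11167) ≡ 1 (mod 47460), hence d ≡ -11167 ≡ 36293 (mod 47460).

36293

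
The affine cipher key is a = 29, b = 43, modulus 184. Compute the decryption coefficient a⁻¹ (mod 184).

gcd(184, 29) by repeated division:
184 = 6·29 + 10
29 = 2·10 + 9
10 = 1·9 + 1
9 = 9·1 + 0
gcd = 1, so the inverse exists. Back-substitute:
1 = 10 − 9
1 = −29 + 3·10
1 = 3·184 − 19·29
Thus 29·(-19) ≡ 1 (mod 184); reducing, -19 mod 184 = 165.

165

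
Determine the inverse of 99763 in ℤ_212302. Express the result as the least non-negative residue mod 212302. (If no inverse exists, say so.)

Extended Euclidean algorithm:
212302 = 2×99763 + 12776
99763 = 7×12776 + 10331
12776 = 1×10331 + 2445
10331 = 4×2445 + 551
2445 = 4×551 + 241
551 = 2×241 + 69
241 = 3×69 + 34
69 = 2×34 + 1
34 = 34×1 + 0
gcd = 1, so the inverse exists. Back-substitute:
1 = 69 − 2·34
1 = −2·241 + 7·69
1 = 7·551 − 16·241
1 = −16·2445 + 71·551
1 = 71·10331 − 300·2445
1 = −300·12776 + 371·10331
1 = 371·99763 − 2897·12776
1 = −2897·212302 + 6165·99763
So 99763·6165 ≡ 1 (mod 212302).

6165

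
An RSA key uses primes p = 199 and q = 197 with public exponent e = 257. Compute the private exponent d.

φ(n) = (p−1)(q−1) = 198·196 = 38808.
Need d with 257·d ≡ 1 (mod 38808). Apply the extended Euclidean algorithm:
38808 = 151×257 + 1
257 = 257×1 + 0
Back-substitute:
1 = 38808 − 151·257
So 257·(-151) ≡ 1 (mod 38808), hence d ≡ -151 ≡ 38657 (mod 38808).

38657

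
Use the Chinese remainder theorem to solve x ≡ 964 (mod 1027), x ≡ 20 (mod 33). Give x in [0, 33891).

Write x = 964 + 1027·k. Then 1027·k ≡ 20 − 964 ≡ 13 (mod 33).
Need 1027⁻¹ mod 33. Extended Euclid on (33, 4):
33 = 8×4 + 1
4 = 4×1 + 0
Back-substitute:
1 = 33 − 8·4
1027⁻¹ ≡ 25 (mod 33), so k ≡ 25·13 ≡ 28 (mod 33).
x = 964 + 1027·28 = 29720.

29720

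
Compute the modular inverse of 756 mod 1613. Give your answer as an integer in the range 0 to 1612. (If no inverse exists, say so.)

Extended Euclidean algorithm:
1613 = 2*756 + 101
756 = 7*101 + 49
101 = 2*49 + 3
49 = 16*3 + 1
3 = 3*1 + 0
The gcd is 1. Working backward:
1 = 49 − 16·3
1 = −16·101 + 33·49
1 = 33·756 − 247·101
1 = −247·1613 + 527·756
So 756·527 ≡ 1 (mod 1613).

527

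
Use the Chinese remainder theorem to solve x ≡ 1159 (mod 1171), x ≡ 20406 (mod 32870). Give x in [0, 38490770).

30326546

Write x = 1159 + 1171·k. Then 1171·k ≡ 20406 − 1159 ≡ 19247 (mod 32870).
Need 1171⁻¹ mod 32870. Extended Euclid on (32870, 1171):
32870 = 28·1171 + 82
1171 = 14·82 + 23
82 = 3·23 + 13
23 = 1·13 + 10
13 = 1·10 + 3
10 = 3·3 + 1
3 = 3·1 + 0
Back-substitute:
1 = 10 − 3·3
1 = −3·13 + 4·10
1 = 4·23 − 7·13
1 = −7·82 + 25·23
1 = 25·1171 − 357·82
1 = −357·32870 + 10021·1171
1171⁻¹ ≡ 10021 (mod 32870), so k ≡ 10021·19247 ≡ 25897 (mod 32870).
x = 1159 + 1171·25897 = 30326546.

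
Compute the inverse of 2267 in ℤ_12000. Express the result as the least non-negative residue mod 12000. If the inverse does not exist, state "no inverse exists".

Extended Euclidean algorithm:
12000 = 5·2267 + 665
2267 = 3·665 + 272
665 = 2·272 + 121
272 = 2·121 + 30
121 = 4·30 + 1
30 = 30·1 + 0
gcd = 1, so the inverse exists. Back-substitute:
1 = 121 − 4·30
1 = −4·272 + 9·121
1 = 9·665 − 22·272
1 = −22·2267 + 75·665
1 = 75·12000 − 397·2267
Thus 2267·(-397) ≡ 1 (mod 12000); reducing, -397 mod 12000 = 11603.

11603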